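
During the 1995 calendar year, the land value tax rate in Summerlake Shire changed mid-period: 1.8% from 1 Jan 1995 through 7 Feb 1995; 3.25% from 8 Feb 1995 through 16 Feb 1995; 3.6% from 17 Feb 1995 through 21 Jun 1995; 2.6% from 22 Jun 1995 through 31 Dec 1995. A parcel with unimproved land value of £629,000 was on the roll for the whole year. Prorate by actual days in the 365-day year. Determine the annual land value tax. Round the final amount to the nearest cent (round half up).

1 Jan – 7 Feb 1995: 38 days at 1.8% → £629,000 × 1.8% × 38/365 = £1,178.7288
8 Feb – 16 Feb 1995: 9 days at 3.25% → £629,000 × 3.25% × 9/365 = £504.0616
17 Feb – 21 Jun 1995: 125 days at 3.6% → £629,000 × 3.6% × 125/365 = £7,754.7945
22 Jun – 31 Dec 1995: 193 days at 2.6% → £629,000 × 2.6% × 193/365 = £8,647.4575
Total = £18,085.0425

£18,085.04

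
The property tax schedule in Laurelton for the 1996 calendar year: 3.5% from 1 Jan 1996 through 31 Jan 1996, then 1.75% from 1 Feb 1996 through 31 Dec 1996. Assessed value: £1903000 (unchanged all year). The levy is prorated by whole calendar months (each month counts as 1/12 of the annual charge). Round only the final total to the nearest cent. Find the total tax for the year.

1 Jan – 31 Jan 1996: 1 month at 3.5% → £1903000 × 3.5% × 1/12 = £5550.4167
1 Feb – 31 Dec 1996: 11 months at 1.75% → £1903000 × 1.75% × 11/12 = £30527.2917
Total = £36077.7083

£36077.71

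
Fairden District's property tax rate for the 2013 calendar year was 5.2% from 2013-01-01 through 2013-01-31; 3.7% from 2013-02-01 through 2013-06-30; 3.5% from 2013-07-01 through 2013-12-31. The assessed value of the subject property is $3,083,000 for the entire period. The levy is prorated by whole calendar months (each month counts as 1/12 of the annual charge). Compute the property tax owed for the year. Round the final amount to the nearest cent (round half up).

2013-01-01 to 2013-01-31: 1 month at 5.2% → $3,083,000 × 5.2% × 1/12 = $13,359.6667
2013-02-01 to 2013-06-30: 5 months at 3.7% → $3,083,000 × 3.7% × 5/12 = $47,529.5833
2013-07-01 to 2013-12-31: 6 months at 3.5% → $3,083,000 × 3.5% × 6/12 = $53,952.5000
Total = $114,841.7500

$114,841.75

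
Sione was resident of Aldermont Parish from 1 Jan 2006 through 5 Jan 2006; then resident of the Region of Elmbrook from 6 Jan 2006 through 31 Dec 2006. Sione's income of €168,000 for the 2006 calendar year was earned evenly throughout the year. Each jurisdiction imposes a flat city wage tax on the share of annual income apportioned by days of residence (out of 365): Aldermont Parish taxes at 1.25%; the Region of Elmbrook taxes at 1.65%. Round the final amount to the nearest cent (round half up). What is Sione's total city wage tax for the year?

Aldermont Parish, 1 Jan – 5 Jan 2006: 5 days → €168,000 × 1.25% × 5/365 = €28.7671
The Region of Elmbrook, 6 Jan – 31 Dec 2006: 360 days → €168,000 × 1.65% × 360/365 = €2,734.0274
Total = €2,762.7945

€2,762.79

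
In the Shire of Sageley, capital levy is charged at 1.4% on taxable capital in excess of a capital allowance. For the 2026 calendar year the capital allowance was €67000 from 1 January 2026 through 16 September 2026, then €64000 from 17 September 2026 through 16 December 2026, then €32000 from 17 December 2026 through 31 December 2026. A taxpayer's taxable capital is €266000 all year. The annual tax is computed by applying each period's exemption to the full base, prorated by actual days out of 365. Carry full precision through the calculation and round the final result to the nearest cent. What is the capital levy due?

€2816.61

1 January – 16 September 2026: 259 days, exemption €67000 → (€266000 − €67000) × 1.4% × 259/365 = €1976.9151
17 September – 16 December 2026: 91 days, exemption €64000 → (€266000 − €64000) × 1.4% × 91/365 = €705.0630
17 December – 31 December 2026: 15 days, exemption €32000 → (€266000 − €32000) × 1.4% × 15/365 = €134.6301
Total = €2816.6082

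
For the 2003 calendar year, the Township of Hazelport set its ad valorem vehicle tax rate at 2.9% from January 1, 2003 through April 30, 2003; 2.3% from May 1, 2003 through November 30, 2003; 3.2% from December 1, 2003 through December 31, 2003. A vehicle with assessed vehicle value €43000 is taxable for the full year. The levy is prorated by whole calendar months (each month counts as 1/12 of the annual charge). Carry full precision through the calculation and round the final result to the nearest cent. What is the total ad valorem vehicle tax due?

January 1 – April 30, 2003: 4 months at 2.9% → €43000 × 2.9% × 4/12 = €415.6667
May 1 – November 30, 2003: 7 months at 2.3% → €43000 × 2.3% × 7/12 = €576.9167
December 1 – December 31, 2003: 1 month at 3.2% → €43000 × 3.2% × 1/12 = €114.6667
Total = €1107.2500

€1107.25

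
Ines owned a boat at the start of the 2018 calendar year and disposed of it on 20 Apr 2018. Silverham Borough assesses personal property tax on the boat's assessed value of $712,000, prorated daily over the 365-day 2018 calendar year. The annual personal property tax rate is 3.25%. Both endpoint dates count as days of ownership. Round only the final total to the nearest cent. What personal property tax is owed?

Days held (1 Jan – 20 Apr 2018): 110 out of 365
Tax = $712,000 × 3.25% × 110/365 = $6,973.6986

$6,973.70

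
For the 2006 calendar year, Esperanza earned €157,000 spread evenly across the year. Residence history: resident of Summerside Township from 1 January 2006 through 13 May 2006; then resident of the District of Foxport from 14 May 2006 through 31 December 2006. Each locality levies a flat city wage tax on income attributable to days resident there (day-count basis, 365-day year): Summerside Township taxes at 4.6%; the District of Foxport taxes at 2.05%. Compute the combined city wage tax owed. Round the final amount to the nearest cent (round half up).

Summerside Township, 1 January – 13 May 2006: 133 days → €157,000 × 4.6% × 133/365 = €2,631.5781
The District of Foxport, 14 May – 31 December 2006: 232 days → €157,000 × 2.05% × 232/365 = €2,045.7315
Total = €4,677.3096

€4,677.31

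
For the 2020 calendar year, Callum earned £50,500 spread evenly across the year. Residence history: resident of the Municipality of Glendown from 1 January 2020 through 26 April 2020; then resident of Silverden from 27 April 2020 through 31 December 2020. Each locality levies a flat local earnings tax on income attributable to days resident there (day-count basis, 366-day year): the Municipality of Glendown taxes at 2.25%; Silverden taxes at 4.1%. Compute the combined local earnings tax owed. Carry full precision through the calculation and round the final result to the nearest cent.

The Municipality of Glendown, 1 January – 26 April 2020: 117 days → £50,500 × 2.25% × 117/366 = £363.2275
Silverden, 27 April – 31 December 2020: 249 days → £50,500 × 4.1% × 249/366 = £1,408.6189
Total = £1,771.8463

£1,771.85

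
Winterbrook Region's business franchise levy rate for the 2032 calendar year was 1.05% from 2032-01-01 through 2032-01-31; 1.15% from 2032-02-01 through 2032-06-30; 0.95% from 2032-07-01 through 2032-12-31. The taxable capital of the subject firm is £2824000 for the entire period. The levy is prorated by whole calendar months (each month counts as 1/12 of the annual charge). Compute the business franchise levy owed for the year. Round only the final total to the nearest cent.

2032-01-01 to 2032-01-31: 1 month at 1.05% → £2824000 × 1.05% × 1/12 = £2471.0000
2032-02-01 to 2032-06-30: 5 months at 1.15% → £2824000 × 1.15% × 5/12 = £13531.6667
2032-07-01 to 2032-12-31: 6 months at 0.95% → £2824000 × 0.95% × 6/12 = £13414.0000
Total = £29416.6667

£29416.67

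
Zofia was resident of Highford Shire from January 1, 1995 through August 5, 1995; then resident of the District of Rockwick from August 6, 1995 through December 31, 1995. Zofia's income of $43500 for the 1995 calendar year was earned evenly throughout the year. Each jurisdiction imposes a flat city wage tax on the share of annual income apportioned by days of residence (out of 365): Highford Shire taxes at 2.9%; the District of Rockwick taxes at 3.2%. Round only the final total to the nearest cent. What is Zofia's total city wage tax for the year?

$1314.42

Highford Shire, January 1 – August 5, 1995: 217 days → $43500 × 2.9% × 217/365 = $749.9877
The District of Rockwick, August 6 – December 31, 1995: 148 days → $43500 × 3.2% × 148/365 = $564.4274
Total = $1314.4151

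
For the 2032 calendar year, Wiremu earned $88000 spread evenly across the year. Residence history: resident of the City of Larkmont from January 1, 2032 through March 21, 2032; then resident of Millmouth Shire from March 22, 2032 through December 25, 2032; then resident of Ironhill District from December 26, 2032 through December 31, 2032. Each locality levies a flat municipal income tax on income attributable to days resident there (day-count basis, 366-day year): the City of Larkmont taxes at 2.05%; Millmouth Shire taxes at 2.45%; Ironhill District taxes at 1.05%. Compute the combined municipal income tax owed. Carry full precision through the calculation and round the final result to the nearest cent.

The City of Larkmont, January 1 – March 21, 2032: 81 days → $88000 × 2.05% × 81/366 = $399.2459
Millmouth Shire, March 22 – December 25, 2032: 279 days → $88000 × 2.45% × 279/366 = $1643.5082
Ironhill District, December 26 – December 31, 2032: 6 days → $88000 × 1.05% × 6/366 = $15.1475
Total = $2057.9016

$2057.90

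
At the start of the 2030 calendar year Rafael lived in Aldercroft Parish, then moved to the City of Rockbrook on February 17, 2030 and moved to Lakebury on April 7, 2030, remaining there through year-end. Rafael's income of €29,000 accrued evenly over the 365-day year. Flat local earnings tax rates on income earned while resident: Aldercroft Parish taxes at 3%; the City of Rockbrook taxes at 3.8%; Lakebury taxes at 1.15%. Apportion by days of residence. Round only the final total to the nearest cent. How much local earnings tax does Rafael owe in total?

Aldercroft Parish, January 1 – February 16, 2030: 47 days → €29,000 × 3% × 47/365 = €112.0274
The City of Rockbrook, February 17 – April 6, 2030: 49 days → €29,000 × 3.8% × 49/365 = €147.9397
Lakebury, April 7 – December 31, 2030: 269 days → €29,000 × 1.15% × 269/365 = €245.7849
Total = €505.7521

€505.75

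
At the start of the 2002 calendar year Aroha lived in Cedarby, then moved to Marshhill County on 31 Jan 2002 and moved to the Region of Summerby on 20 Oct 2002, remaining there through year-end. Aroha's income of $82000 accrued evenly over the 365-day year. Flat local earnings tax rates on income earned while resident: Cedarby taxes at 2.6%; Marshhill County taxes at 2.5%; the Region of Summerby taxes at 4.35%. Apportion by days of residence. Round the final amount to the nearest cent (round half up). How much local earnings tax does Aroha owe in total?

Cedarby, 1 Jan – 30 Jan 2002: 30 days → $82000 × 2.6% × 30/365 = $175.2329
Marshhill County, 31 Jan – 19 Oct 2002: 262 days → $82000 × 2.5% × 262/365 = $1471.5068
The Region of Summerby, 20 Oct – 31 Dec 2002: 73 days → $82000 × 4.35% × 73/365 = $713.4000
Total = $2360.1397

$2360.14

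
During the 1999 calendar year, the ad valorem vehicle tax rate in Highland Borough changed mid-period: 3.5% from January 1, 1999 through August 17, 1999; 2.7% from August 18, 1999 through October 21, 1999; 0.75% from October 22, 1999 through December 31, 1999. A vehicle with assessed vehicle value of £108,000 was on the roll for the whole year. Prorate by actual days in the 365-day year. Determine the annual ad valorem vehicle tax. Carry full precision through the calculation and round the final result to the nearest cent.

January 1 – August 17, 1999: 229 days at 3.5% → £108,000 × 3.5% × 229/365 = £2,371.5616
August 18 – October 21, 1999: 65 days at 2.7% → £108,000 × 2.7% × 65/365 = £519.2877
October 22 – December 31, 1999: 71 days at 0.75% → £108,000 × 0.75% × 71/365 = £157.5616
Total = £3,048.4110

£3,048.41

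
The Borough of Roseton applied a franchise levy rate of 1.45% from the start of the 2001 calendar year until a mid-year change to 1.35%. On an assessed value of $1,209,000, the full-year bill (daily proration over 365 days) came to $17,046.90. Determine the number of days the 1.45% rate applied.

219 days

Let d = days at the first rate; then 365 − d days at the second rate.
$1,209,000 × [1.45%·d + 1.35%·(365−d)] / 365 = $17,046.90
Solving gives d = 219, so the new rate took effect on 8 August 2001.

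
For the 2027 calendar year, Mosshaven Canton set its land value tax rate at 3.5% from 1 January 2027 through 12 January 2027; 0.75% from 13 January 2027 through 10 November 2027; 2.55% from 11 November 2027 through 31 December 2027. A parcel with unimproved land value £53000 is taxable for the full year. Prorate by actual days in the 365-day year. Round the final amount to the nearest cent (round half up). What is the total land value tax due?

1 January – 12 January 2027: 12 days at 3.5% → £53000 × 3.5% × 12/365 = £60.9863
13 January – 10 November 2027: 302 days at 0.75% → £53000 × 0.75% × 302/365 = £328.8904
11 November – 31 December 2027: 51 days at 2.55% → £53000 × 2.55% × 51/365 = £188.8397
Total = £578.7164

£578.72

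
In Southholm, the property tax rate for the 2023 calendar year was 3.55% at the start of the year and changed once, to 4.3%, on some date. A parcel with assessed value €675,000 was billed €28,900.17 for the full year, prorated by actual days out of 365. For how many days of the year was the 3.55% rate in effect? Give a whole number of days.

9 days

Let d = days at the first rate; then 365 − d days at the second rate.
€675,000 × [3.55%·d + 4.3%·(365−d)] / 365 = €28,900.17
Solving gives d = 9, so the new rate took effect on January 10, 2023.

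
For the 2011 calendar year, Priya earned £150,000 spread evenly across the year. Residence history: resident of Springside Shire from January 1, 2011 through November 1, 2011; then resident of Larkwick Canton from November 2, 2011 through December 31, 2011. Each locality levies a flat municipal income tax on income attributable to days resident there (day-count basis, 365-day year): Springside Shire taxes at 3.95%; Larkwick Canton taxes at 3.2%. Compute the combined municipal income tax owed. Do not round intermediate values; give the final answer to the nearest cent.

Springside Shire, January 1 – November 1, 2011: 305 days → £150,000 × 3.95% × 305/365 = £4,951.0274
Larkwick Canton, November 2 – December 31, 2011: 60 days → £150,000 × 3.2% × 60/365 = £789.0411
Total = £5,740.0685

£5,740.07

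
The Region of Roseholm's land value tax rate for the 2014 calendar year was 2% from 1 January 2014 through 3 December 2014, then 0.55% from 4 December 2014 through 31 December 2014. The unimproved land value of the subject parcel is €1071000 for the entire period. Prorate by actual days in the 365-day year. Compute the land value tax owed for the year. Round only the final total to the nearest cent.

1 January – 3 December 2014: 337 days at 2% → €1071000 × 2% × 337/365 = €19776.8219
4 December – 31 December 2014: 28 days at 0.55% → €1071000 × 0.55% × 28/365 = €451.8740
Total = €20228.6959

€20228.70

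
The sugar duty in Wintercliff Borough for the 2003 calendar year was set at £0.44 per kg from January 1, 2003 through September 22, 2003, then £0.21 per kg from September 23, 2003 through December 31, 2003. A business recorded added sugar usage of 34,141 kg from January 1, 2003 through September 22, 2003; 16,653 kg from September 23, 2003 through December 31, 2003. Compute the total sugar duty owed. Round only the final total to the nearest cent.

£18519.17

January 1 – September 22, 2003: 34,141 kg at £0.44/kg → £15022.04
September 23 – December 31, 2003: 16,653 kg at £0.21/kg → £3497.13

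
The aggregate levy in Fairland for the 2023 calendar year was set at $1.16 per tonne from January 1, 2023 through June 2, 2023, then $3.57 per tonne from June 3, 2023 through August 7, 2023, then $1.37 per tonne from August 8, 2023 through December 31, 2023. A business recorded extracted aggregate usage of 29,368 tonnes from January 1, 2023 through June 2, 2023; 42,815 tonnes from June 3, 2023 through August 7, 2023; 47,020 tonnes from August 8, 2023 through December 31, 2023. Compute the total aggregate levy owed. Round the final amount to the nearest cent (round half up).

January 1 – June 2, 2023: 29,368 tonnes at $1.16/tonne → $34,066.88
June 3 – August 7, 2023: 42,815 tonnes at $3.57/tonne → $152,849.55
August 8 – December 31, 2023: 47,020 tonnes at $1.37/tonne → $64,417.40

$251,333.83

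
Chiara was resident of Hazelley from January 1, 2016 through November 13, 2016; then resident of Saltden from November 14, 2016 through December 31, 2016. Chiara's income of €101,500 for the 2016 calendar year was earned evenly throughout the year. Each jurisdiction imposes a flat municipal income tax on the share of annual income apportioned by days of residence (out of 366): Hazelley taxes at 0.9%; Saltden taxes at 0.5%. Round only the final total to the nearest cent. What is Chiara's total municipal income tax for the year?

€860.25

Hazelley, January 1 – November 13, 2016: 318 days → €101,500 × 0.9% × 318/366 = €793.6967
Saltden, November 14 – December 31, 2016: 48 days → €101,500 × 0.5% × 48/366 = €66.5574
Total = €860.2541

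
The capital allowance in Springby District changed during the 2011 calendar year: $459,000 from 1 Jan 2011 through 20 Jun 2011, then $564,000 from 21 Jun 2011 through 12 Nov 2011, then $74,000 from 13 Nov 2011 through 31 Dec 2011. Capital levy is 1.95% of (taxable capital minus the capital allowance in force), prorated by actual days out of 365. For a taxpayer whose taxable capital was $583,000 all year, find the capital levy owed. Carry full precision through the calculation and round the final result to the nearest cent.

1 Jan – 20 Jun 2011: 171 days, exemption $459,000 → ($583,000 − $459,000) × 1.95% × 171/365 = $1,132.8164
21 Jun – 12 Nov 2011: 145 days, exemption $564,000 → ($583,000 − $564,000) × 1.95% × 145/365 = $147.1849
13 Nov – 31 Dec 2011: 49 days, exemption $74,000 → ($583,000 − $74,000) × 1.95% × 49/365 = $1,332.4644
Total = $2,612.4658

$2,612.47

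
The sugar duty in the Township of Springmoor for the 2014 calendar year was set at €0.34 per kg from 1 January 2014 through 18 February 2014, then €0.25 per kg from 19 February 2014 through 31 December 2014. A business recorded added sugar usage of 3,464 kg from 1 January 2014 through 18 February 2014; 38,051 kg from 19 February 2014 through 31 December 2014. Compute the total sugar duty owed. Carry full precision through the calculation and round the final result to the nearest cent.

€10690.51

1 January – 18 February 2014: 3,464 kg at €0.34/kg → €1177.76
19 February – 31 December 2014: 38,051 kg at €0.25/kg → €9512.75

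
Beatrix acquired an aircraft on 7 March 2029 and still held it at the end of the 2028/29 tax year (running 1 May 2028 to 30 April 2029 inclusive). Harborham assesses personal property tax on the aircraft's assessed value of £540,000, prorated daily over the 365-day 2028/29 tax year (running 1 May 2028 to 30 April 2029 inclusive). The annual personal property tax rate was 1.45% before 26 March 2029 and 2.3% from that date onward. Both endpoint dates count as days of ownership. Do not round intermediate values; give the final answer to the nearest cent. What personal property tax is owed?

7 March – 25 March 2029: 19 days at 1.45% → £540,000 × 1.45% × 19/365 = £407.5890
26 March – 30 April 2029: 36 days at 2.3% → £540,000 × 2.3% × 36/365 = £1,224.9863
Total = £1,632.5753

£1,632.58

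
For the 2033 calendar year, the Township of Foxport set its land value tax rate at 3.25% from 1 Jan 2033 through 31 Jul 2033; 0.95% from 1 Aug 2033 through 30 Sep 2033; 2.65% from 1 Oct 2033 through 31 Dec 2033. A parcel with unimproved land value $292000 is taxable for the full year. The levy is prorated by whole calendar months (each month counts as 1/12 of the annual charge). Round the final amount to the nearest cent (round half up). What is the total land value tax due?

1 Jan – 31 Jul 2033: 7 months at 3.25% → $292000 × 3.25% × 7/12 = $5535.8333
1 Aug – 30 Sep 2033: 2 months at 0.95% → $292000 × 0.95% × 2/12 = $462.3333
1 Oct – 31 Dec 2033: 3 months at 2.65% → $292000 × 2.65% × 3/12 = $1934.5000
Total = $7932.6667

$7932.67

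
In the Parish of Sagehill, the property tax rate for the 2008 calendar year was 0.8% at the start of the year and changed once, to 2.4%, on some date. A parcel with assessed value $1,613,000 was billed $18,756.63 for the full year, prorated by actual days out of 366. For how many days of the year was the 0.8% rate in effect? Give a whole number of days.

Let d = days at the first rate; then 366 − d days at the second rate.
$1,613,000 × [0.8%·d + 2.4%·(366−d)] / 366 = $18,756.63
Solving gives d = 283, so the new rate took effect on October 10, 2008.

283 days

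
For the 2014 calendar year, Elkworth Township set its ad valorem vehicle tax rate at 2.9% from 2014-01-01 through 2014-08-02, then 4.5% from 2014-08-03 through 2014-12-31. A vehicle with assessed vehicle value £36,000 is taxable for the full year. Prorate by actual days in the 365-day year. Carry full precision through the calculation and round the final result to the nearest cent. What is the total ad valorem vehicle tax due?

2014-01-01 to 2014-08-02: 214 days at 2.9% → £36,000 × 2.9% × 214/365 = £612.0986
2014-08-03 to 2014-12-31: 151 days at 4.5% → £36,000 × 4.5% × 151/365 = £670.1918
Total = £1,282.2904

£1,282.29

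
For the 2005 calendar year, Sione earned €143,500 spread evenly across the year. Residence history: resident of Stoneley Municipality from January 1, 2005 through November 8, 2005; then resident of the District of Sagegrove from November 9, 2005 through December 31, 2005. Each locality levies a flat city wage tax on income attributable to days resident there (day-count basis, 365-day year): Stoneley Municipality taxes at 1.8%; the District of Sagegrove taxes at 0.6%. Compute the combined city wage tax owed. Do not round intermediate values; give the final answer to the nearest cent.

Stoneley Municipality, January 1 – November 8, 2005: 312 days → €143,500 × 1.8% × 312/365 = €2,207.9342
The District of Sagegrove, November 9 – December 31, 2005: 53 days → €143,500 × 0.6% × 53/365 = €125.0219
Total = €2,332.9562

€2,332.96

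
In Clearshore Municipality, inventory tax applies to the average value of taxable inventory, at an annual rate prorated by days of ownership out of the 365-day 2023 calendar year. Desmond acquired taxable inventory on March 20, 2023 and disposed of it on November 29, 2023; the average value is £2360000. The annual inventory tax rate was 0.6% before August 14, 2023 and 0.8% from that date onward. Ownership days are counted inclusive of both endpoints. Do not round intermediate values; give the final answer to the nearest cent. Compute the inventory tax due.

March 20 – August 13, 2023: 147 days at 0.6% → £2360000 × 0.6% × 147/365 = £5702.7945
August 14 – November 29, 2023: 108 days at 0.8% → £2360000 × 0.8% × 108/365 = £5586.4110
Total = £11289.2055

£11289.21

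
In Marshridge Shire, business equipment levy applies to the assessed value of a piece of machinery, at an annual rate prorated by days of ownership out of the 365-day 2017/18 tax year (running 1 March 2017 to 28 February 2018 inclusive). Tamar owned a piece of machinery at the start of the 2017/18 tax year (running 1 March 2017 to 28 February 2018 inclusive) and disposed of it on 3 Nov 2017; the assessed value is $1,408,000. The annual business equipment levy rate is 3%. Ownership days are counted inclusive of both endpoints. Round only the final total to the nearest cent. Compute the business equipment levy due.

$28,700.05

Days held (1 Mar – 3 Nov 2017): 248 out of 365
Tax = $1,408,000 × 3% × 248/365 = $28,700.0548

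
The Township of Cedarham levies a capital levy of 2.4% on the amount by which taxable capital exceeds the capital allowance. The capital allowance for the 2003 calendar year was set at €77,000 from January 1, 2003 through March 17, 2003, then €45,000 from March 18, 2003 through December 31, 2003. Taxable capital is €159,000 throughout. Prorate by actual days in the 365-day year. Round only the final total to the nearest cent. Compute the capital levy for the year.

January 1 – March 17, 2003: 76 days, exemption €77,000 → (€159,000 − €77,000) × 2.4% × 76/365 = €409.7753
March 18 – December 31, 2003: 289 days, exemption €45,000 → (€159,000 − €45,000) × 2.4% × 289/365 = €2,166.3123
Total = €2,576.0877

€2,576.09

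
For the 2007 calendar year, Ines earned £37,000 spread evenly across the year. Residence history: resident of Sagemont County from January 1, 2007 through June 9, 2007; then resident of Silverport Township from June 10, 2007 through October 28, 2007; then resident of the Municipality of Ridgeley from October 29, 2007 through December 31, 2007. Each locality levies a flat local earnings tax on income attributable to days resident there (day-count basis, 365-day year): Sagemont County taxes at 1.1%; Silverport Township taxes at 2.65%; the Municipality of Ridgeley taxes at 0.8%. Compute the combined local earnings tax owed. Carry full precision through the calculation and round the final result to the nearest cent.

£609.08

Sagemont County, January 1 – June 9, 2007: 160 days → £37,000 × 1.1% × 160/365 = £178.4110
Silverport Township, June 10 – October 28, 2007: 141 days → £37,000 × 2.65% × 141/365 = £378.7685
The Municipality of Ridgeley, October 29 – December 31, 2007: 64 days → £37,000 × 0.8% × 64/365 = £51.9014
Total = £609.0808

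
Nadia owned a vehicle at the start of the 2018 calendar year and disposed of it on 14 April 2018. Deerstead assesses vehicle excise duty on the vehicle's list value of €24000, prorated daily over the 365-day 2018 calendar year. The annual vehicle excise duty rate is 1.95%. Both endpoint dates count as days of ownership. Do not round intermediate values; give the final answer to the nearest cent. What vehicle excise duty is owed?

€133.35

Days held (1 January – 14 April 2018): 104 out of 365
Tax = €24000 × 1.95% × 104/365 = €133.3479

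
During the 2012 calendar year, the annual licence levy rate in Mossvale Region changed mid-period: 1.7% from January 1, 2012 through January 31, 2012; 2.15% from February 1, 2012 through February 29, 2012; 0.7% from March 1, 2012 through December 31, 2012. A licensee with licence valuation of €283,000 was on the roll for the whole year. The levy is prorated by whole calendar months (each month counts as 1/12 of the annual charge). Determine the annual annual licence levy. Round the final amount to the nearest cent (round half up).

€2,558.79

January 1 – January 31, 2012: 1 month at 1.7% → €283,000 × 1.7% × 1/12 = €400.9167
February 1 – February 29, 2012: 1 month at 2.15% → €283,000 × 2.15% × 1/12 = €507.0417
March 1 – December 31, 2012: 10 months at 0.7% → €283,000 × 0.7% × 10/12 = €1,650.8333
Total = €2,558.7917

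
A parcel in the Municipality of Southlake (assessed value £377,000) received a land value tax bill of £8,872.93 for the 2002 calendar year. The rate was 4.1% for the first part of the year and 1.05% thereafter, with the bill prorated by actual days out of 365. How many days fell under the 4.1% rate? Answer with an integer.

Let d = days at the first rate; then 365 − d days at the second rate.
£377,000 × [4.1%·d + 1.05%·(365−d)] / 365 = £8,872.93
Solving gives d = 156, so the new rate took effect on June 6, 2002.

156 days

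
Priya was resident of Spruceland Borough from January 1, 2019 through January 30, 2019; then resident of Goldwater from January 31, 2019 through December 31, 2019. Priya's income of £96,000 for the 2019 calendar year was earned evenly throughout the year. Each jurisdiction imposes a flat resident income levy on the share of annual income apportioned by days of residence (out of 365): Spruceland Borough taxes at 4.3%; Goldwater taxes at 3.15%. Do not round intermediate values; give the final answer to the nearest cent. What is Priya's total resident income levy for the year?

£3,114.74

Spruceland Borough, January 1 – January 30, 2019: 30 days → £96,000 × 4.3% × 30/365 = £339.2877
Goldwater, January 31 – December 31, 2019: 335 days → £96,000 × 3.15% × 335/365 = £2,775.4521
Total = £3,114.7397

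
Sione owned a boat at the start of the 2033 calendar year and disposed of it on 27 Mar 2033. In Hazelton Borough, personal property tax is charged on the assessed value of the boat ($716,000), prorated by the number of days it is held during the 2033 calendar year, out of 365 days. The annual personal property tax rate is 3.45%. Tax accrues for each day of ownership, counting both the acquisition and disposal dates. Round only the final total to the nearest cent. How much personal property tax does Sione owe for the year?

$5,820.20

Days held (1 Jan – 27 Mar 2033): 86 out of 365
Tax = $716,000 × 3.45% × 86/365 = $5,820.1973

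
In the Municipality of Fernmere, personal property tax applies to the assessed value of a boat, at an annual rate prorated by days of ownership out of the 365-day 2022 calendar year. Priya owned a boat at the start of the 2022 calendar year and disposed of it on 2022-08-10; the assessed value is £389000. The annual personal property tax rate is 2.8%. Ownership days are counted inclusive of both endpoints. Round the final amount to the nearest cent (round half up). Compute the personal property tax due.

Days held (2022-01-01 to 2022-08-10): 222 out of 365
Tax = £389000 × 2.8% × 222/365 = £6624.7233

£6624.72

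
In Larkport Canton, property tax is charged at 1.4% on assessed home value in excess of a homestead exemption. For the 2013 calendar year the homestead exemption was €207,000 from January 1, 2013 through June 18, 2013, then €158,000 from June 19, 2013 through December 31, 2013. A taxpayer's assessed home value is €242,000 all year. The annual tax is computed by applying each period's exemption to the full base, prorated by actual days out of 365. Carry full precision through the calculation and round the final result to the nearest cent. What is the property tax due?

€858.37

January 1 – June 18, 2013: 169 days, exemption €207,000 → (€242,000 − €207,000) × 1.4% × 169/365 = €226.8767
June 19 – December 31, 2013: 196 days, exemption €158,000 → (€242,000 − €158,000) × 1.4% × 196/365 = €631.4959
Total = €858.3726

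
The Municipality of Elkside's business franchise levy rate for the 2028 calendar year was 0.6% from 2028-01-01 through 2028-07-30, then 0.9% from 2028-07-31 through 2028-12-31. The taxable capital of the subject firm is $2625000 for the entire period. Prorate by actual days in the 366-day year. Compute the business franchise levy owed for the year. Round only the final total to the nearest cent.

2028-01-01 to 2028-07-30: 212 days at 0.6% → $2625000 × 0.6% × 212/366 = $9122.9508
2028-07-31 to 2028-12-31: 154 days at 0.9% → $2625000 × 0.9% × 154/366 = $9940.5738
Total = $19063.5246

$19063.52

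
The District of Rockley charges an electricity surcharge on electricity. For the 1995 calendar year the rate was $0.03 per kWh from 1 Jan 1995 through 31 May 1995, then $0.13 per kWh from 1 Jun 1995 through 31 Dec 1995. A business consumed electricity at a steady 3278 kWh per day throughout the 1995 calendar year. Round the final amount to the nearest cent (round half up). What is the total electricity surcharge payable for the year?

$106,043.30

1 Jan – 31 May 1995: 151 days × 3278 kWh/day = 494,978 kWh at $0.03/kWh → $14,849.34
1 Jun – 31 Dec 1995: 214 days × 3278 kWh/day = 701,492 kWh at $0.13/kWh → $91,193.96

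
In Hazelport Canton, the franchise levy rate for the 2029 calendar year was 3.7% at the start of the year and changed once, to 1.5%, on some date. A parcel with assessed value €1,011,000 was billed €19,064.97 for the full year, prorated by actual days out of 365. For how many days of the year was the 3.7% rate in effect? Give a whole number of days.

64 days

Let d = days at the first rate; then 365 − d days at the second rate.
€1,011,000 × [3.7%·d + 1.5%·(365−d)] / 365 = €19,064.97
Solving gives d = 64, so the new rate took effect on March 6, 2029.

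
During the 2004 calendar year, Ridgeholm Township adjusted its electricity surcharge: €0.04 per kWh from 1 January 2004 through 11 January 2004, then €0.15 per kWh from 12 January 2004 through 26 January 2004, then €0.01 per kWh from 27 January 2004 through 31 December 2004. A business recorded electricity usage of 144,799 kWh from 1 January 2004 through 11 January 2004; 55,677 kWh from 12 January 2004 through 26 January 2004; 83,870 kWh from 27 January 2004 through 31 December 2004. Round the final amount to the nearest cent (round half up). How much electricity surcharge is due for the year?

€14982.21

1 January – 11 January 2004: 144,799 kWh at €0.04/kWh → €5791.96
12 January – 26 January 2004: 55,677 kWh at €0.15/kWh → €8351.55
27 January – 31 December 2004: 83,870 kWh at €0.01/kWh → €838.70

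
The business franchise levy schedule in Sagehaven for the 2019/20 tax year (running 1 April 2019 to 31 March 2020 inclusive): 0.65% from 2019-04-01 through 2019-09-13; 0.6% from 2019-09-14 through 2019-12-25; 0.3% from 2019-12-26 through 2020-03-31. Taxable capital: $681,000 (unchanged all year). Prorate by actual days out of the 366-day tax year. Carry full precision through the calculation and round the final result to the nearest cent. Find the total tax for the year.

$3,698.98

2019-04-01 to 2019-09-13: 166 days at 0.65% → $681,000 × 0.65% × 166/366 = $2,007.6475
2019-09-14 to 2019-12-25: 103 days at 0.6% → $681,000 × 0.6% × 103/366 = $1,149.8852
2019-12-26 to 2020-03-31: 97 days at 0.3% → $681,000 × 0.3% × 97/366 = $541.4508
Total = $3,698.9836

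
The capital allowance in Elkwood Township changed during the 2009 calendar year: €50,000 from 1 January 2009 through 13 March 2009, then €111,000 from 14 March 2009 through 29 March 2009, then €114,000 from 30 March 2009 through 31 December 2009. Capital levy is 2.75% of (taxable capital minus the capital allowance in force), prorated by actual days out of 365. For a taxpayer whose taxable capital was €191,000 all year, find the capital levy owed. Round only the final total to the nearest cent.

€2,468.29

1 January – 13 March 2009: 72 days, exemption €50,000 → (€191,000 − €50,000) × 2.75% × 72/365 = €764.8767
14 March – 29 March 2009: 16 days, exemption €111,000 → (€191,000 − €111,000) × 2.75% × 16/365 = €96.4384
30 March – 31 December 2009: 277 days, exemption €114,000 → (€191,000 − €114,000) × 2.75% × 277/365 = €1,606.9795
Total = €2,468.2945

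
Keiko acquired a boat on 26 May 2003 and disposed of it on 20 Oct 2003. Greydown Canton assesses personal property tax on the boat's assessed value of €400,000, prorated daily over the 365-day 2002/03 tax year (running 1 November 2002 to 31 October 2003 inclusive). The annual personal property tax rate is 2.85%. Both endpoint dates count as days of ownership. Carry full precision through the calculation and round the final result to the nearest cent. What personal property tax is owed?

Days held (26 May – 20 Oct 2003): 148 out of 365
Tax = €400,000 × 2.85% × 148/365 = €4,622.4658

€4,622.47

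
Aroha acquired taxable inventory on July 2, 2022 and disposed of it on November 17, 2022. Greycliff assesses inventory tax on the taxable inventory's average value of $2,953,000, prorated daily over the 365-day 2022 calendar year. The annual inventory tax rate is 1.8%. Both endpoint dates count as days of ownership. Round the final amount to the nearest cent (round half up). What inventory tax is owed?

Days held (July 2 – November 17, 2022): 139 out of 365
Tax = $2,953,000 × 1.8% × 139/365 = $20,242.2082

$20,242.21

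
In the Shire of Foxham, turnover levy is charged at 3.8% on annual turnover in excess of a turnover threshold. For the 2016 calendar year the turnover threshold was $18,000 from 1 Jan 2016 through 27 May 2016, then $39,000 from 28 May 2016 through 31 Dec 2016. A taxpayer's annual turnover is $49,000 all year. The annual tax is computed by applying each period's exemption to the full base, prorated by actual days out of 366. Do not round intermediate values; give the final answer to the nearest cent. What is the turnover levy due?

1 Jan – 27 May 2016: 148 days, exemption $18,000 → ($49,000 − $18,000) × 3.8% × 148/366 = $476.3497
28 May – 31 Dec 2016: 218 days, exemption $39,000 → ($49,000 − $39,000) × 3.8% × 218/366 = $226.3388
Total = $702.6885

$702.69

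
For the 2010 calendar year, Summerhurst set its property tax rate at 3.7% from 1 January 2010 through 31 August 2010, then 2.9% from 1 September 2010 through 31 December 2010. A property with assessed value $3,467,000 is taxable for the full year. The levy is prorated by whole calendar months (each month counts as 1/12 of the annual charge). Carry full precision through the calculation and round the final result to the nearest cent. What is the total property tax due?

1 January – 31 August 2010: 8 months at 3.7% → $3,467,000 × 3.7% × 8/12 = $85,519.3333
1 September – 31 December 2010: 4 months at 2.9% → $3,467,000 × 2.9% × 4/12 = $33,514.3333
Total = $119,033.6667

$119,033.67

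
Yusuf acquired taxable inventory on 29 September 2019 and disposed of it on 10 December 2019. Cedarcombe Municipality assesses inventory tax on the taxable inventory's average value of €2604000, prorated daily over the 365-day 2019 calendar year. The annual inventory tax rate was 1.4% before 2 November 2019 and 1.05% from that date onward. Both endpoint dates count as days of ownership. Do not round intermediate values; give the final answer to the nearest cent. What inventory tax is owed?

€6317.38

29 September – 1 November 2019: 34 days at 1.4% → €2604000 × 1.4% × 34/365 = €3395.9014
2 November – 10 December 2019: 39 days at 1.05% → €2604000 × 1.05% × 39/365 = €2921.4740
Total = €6317.3753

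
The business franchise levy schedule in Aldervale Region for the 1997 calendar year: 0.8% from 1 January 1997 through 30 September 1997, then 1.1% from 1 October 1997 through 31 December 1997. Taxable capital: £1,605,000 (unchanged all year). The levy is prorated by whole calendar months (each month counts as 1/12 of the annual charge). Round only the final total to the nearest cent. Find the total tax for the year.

1 January – 30 September 1997: 9 months at 0.8% → £1,605,000 × 0.8% × 9/12 = £9,630.0000
1 October – 31 December 1997: 3 months at 1.1% → £1,605,000 × 1.1% × 3/12 = £4,413.7500
Total = £14,043.7500

£14,043.75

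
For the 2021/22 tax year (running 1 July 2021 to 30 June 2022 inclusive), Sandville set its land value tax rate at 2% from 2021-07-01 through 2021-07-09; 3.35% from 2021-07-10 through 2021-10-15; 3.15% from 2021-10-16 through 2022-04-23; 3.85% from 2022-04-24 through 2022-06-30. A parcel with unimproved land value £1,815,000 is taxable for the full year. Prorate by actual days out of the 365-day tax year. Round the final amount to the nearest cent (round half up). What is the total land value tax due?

£59,999.42

2021-07-01 to 2021-07-09: 9 days at 2% → £1,815,000 × 2% × 9/365 = £895.0685
2021-07-10 to 2021-10-15: 98 days at 3.35% → £1,815,000 × 3.35% × 98/365 = £16,325.0548
2021-10-16 to 2022-04-23: 190 days at 3.15% → £1,815,000 × 3.15% × 190/365 = £29,761.0274
2022-04-24 to 2022-06-30: 68 days at 3.85% → £1,815,000 × 3.85% × 68/365 = £13,018.2740
Total = £59,999.4247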